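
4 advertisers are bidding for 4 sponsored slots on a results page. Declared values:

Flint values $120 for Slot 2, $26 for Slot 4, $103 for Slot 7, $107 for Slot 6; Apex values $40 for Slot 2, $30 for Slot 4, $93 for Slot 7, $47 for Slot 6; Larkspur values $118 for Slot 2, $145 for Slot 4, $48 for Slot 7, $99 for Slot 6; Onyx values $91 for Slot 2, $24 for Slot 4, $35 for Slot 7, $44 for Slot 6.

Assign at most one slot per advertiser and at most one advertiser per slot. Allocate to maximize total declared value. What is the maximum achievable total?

Optimal: Flint→Slot 6 ($107), Apex→Slot 7 ($93), Larkspur→Slot 4 ($145), Onyx→Slot 2 ($91) — total 107+93+145+91 = $436.
Max-entry greedy (repeatedly take the single best remaining cell) gives $402, worse by 34.

Max total: $436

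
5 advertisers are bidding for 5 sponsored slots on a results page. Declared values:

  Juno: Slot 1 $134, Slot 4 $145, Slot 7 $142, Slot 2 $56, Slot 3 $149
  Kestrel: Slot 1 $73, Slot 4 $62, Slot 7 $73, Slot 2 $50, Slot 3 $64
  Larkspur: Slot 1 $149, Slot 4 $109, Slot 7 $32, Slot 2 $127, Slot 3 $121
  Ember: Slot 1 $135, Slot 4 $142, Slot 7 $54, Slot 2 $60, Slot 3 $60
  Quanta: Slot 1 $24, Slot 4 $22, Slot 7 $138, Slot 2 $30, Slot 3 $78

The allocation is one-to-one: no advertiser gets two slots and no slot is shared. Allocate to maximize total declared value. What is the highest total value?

Optimal: Juno→Slot 3 ($149), Kestrel→Slot 1 ($73), Larkspur→Slot 2 ($127), Ember→Slot 4 ($142), Quanta→Slot 7 ($138) — total 149+73+127+142+138 = $629.
Column-greedy (each slot in turn goes to its best remaining advertiser) gives $556, worse by 73.
No other one-to-one assignment exceeds $629.

Maximum total: $629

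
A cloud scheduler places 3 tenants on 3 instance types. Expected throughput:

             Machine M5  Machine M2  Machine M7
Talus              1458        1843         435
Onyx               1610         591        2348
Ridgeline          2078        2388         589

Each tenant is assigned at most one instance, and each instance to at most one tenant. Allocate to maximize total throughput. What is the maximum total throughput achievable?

Treat this as an assignment problem: match each tenant to one instance.
Optimal: Talus→Machine M2 (1843 ops/s), Onyx→Machine M7 (2348 ops/s), Ridgeline→Machine M5 (2078 ops/s) — total 1843+2348+2078 = 6269 ops/s.
Max-entry greedy (repeatedly take the single best remaining cell) gives 6194 ops/s, worse by 75.
Next-best assignment: Talus→Machine M5, Onyx→Machine M7, Ridgeline→Machine M2 = 6194 ops/s.
Swapping Talus↔Ridgeline (Talus→Machine M5 1458 ops/s, Ridgeline→Machine M2 2388 ops/s) loses 75.

Maximum total: 6269 ops/s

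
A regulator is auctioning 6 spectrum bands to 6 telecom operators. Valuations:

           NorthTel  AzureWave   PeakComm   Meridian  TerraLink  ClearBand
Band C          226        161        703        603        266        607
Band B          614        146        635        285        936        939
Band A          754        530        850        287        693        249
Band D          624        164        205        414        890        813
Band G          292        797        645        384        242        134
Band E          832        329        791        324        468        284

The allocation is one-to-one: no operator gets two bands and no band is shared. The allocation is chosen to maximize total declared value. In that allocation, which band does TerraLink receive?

TerraLink receives Band D.

Treat this as an assignment problem: match each operator to one band.
Optimal: NorthTel→Band E ($832M), AzureWave→Band G ($797M), PeakComm→Band A ($850M), Meridian→Band C ($603M), TerraLink→Band D ($890M), ClearBand→Band B ($939M) — total 832+797+850+603+890+939 = $4911M.
Column-greedy (each band in turn goes to its best remaining operator) gives $4407M, worse by 504.
Next-best assignment: NorthTel→Band E, AzureWave→Band G, PeakComm→Band A, Meridian→Band C, TerraLink→Band B, ClearBand→Band D = $4831M.
TerraLink's own top band is Band B ($936M), but forcing TerraLink→Band B and reassigning the rest optimally gives only $4831M — worse by 80.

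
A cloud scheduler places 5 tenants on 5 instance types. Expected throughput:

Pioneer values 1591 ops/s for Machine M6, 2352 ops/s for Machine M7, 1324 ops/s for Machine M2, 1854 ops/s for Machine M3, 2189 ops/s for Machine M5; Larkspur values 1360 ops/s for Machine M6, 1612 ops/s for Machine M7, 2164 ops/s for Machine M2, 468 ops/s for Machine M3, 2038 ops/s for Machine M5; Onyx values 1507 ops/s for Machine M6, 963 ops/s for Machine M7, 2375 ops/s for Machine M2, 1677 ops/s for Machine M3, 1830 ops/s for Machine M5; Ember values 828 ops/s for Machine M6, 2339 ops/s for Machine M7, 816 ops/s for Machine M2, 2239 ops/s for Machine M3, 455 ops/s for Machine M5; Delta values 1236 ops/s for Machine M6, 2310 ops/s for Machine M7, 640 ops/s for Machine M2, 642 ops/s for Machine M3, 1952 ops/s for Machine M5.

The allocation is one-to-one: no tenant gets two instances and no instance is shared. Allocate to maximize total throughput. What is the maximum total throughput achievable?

This is the linear assignment problem.
Optimal: Pioneer→Machine M6 (1591 ops/s), Larkspur→Machine M5 (2038 ops/s), Onyx→Machine M2 (2375 ops/s), Ember→Machine M3 (2239 ops/s), Delta→Machine M7 (2310 ops/s) — total 1591+2038+2375+2239+2310 = 10553 ops/s.
Next-best assignment: Pioneer→Machine M5, Larkspur→Machine M6, Onyx→Machine M2, Ember→Machine M3, Delta→Machine M7 = 10473 ops/s.
Swapping Ember↔Pioneer (Ember→Machine M6 828 ops/s, Pioneer→Machine M3 1854 ops/s) loses 1148.

Max total: 10553 ops/s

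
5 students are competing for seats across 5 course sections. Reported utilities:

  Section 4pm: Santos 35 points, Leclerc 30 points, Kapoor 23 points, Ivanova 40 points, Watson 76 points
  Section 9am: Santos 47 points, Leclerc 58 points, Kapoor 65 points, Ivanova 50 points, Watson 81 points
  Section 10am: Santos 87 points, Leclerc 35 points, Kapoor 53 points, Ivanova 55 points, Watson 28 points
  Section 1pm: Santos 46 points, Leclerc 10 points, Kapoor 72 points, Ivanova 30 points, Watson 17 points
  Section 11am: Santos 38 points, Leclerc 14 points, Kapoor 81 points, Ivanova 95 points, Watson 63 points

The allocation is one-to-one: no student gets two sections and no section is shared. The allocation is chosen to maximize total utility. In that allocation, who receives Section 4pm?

Optimal: Santos→Section 10am (87 points), Leclerc→Section 9am (58 points), Kapoor→Section 1pm (72 points), Ivanova→Section 11am (95 points), Watson→Section 4pm (76 points) — total 87+58+72+95+76 = 388 points.
Max-entry greedy (repeatedly take the single best remaining cell) gives 365 points, worse by 23.
Swapping Leclerc↔Ivanova (Leclerc→Section 11am 14 points, Ivanova→Section 9am 50 points) loses 89.
No other one-to-one assignment exceeds 388 points.
Watson's own top section is Section 9am (81 points), but forcing Watson→Section 9am and reassigning the rest optimally gives only 365 points — worse by 23.

Watson receives Section 4pm.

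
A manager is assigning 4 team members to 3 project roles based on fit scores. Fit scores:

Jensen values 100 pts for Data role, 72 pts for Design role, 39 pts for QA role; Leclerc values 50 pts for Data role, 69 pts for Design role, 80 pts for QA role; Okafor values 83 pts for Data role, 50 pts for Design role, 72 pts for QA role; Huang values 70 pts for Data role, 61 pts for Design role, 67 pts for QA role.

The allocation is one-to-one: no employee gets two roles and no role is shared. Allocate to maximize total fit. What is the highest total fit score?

Optimal: Jensen→Data role (100 pts), Leclerc→Design role (69 pts), Okafor→QA role (72 pts) — total 100+69+72 = 241 pts.
Row-greedy (each employee in turn takes its best remaining role) gives 230 pts, worse by 11.

Maximum total: 241 pts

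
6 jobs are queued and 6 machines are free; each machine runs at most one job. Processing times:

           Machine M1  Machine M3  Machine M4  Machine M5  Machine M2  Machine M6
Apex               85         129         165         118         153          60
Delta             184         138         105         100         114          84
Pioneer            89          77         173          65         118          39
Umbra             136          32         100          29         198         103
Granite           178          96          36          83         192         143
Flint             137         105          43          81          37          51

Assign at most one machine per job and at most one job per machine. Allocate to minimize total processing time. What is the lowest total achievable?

Optimal: Apex→Machine M1 (85 min), Delta→Machine M5 (100 min), Pioneer→Machine M6 (39 min), Umbra→Machine M3 (32 min), Granite→Machine M4 (36 min), Flint→Machine M2 (37 min) — total 85+100+39+32+36+37 = 329 min.
Min-entry greedy (repeatedly take the single cheapest remaining cell) gives 364 min, worse by 35.
Swapping Delta↔Umbra (Delta→Machine M3 138 min, Umbra→Machine M5 29 min) adds 35.
No other one-to-one assignment undercuts 329 min.

Minimum total: 329 min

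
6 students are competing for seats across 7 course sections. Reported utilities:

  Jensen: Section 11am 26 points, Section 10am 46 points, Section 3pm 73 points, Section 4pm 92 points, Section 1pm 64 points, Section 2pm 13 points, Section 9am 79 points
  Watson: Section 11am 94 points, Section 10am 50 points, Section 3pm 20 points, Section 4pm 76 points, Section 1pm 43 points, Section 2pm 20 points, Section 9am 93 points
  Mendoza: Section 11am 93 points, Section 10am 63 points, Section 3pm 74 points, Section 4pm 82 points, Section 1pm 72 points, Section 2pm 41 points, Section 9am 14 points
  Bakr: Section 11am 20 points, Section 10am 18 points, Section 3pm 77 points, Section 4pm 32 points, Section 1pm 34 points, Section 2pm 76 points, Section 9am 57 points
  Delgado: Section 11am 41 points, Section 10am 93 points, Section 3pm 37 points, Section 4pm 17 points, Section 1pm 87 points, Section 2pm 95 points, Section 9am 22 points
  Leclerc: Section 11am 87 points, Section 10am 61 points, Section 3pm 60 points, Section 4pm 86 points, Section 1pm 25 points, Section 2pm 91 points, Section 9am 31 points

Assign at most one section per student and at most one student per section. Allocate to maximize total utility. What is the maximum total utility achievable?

Maximum total: 539 points

Optimal: Jensen→Section 4pm (92 points), Watson→Section 9am (93 points), Mendoza→Section 11am (93 points), Bakr→Section 3pm (77 points), Delgado→Section 10am (93 points), Leclerc→Section 2pm (91 points) — total 92+93+93+77+93+91 = 539 points.
Max-entry greedy (repeatedly take the single best remaining cell) gives 491 points, worse by 48.
Next-best assignment: Jensen→Section 4pm, Watson→Section 9am, Mendoza→Section 11am, Bakr→Section 3pm, Delgado→Section 1pm, Leclerc→Section 2pm = 533 points.
Every other assignment is strictly worse.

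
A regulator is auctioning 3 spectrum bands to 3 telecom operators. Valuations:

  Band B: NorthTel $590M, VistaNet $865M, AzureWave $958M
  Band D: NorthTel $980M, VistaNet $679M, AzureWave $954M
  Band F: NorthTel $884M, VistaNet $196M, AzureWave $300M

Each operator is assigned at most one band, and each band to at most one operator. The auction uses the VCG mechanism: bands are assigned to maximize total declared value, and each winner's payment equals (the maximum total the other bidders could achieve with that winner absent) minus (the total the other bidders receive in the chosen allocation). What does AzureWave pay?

Efficient allocation: NorthTel→Band F ($884M), VistaNet→Band B ($865M), AzureWave→Band D ($954M); total welfare W = $2703M.
AzureWave receives Band D at value $954M, so the others get W − 954 = $1749M.
Without AzureWave: best allocation of the remaining 2 bidders over all 3 bands is NorthTel→Band D ($980M), VistaNet→Band B ($865M), total $1845M.
VCG payment = (others' best without AzureWave) − (others' welfare with AzureWave) = 1845 − 1749 = $96M.

AzureWave pays $96M.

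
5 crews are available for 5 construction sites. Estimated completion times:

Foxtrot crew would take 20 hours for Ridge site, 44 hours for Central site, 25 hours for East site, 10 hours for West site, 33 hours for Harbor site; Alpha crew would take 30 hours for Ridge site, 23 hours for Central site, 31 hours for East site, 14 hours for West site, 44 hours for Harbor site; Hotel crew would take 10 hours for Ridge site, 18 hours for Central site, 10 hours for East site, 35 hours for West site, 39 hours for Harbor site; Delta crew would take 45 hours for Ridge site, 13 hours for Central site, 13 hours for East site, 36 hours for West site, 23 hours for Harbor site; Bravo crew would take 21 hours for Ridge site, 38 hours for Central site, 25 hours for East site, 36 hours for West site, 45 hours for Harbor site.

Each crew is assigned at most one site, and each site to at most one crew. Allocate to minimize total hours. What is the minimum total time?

Min total: 87 hours

Optimal: Foxtrot crew→West site (10 hours), Alpha crew→Central site (23 hours), Hotel crew→East site (10 hours), Delta crew→Harbor site (23 hours), Bravo crew→Ridge site (21 hours) — total 10+23+10+23+21 = 87 hours.
Row-greedy (each crew in turn takes its cheapest remaining site) gives 101 hours, worse by 14.
Next-best assignment: Foxtrot crew→West site, Alpha crew→Central site, Hotel crew→Ridge site, Delta crew→Harbor site, Bravo crew→East site = 91 hours.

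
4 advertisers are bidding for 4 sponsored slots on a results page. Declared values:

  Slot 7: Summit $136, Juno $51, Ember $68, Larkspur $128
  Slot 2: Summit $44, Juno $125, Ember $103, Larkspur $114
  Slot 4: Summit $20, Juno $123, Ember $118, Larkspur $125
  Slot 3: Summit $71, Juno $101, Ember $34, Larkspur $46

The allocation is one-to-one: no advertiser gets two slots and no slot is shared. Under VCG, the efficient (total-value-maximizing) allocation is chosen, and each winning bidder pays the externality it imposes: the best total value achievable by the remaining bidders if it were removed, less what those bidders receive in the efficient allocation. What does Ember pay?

Efficient allocation: Summit→Slot 7 ($136), Juno→Slot 3 ($101), Ember→Slot 4 ($118), Larkspur→Slot 2 ($114); total welfare W = $469.
Ember receives Slot 4 at value $118, so the others get W − 118 = $351.
Without Ember: best allocation of the remaining 3 bidders over all 4 slots is Summit→Slot 7 ($136), Juno→Slot 2 ($125), Larkspur→Slot 4 ($125), total $386.
VCG payment = (others' best without Ember) − (others' welfare with Ember) = 386 − 351 = $35.

Ember pays $35.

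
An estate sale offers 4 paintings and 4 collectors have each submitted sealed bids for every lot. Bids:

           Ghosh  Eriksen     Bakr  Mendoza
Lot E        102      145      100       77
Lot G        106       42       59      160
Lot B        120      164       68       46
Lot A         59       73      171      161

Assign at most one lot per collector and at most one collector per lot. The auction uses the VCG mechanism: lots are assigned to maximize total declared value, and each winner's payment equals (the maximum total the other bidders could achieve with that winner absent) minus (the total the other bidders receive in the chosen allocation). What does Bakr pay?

Efficient allocation: Ghosh→Lot E ($102), Eriksen→Lot B ($164), Bakr→Lot A ($171), Mendoza→Lot G ($160); total welfare W = $597.
Bakr receives Lot A at value $171, so the others get W − 171 = $426.
Without Bakr: best allocation of the remaining 3 bidders over all 4 lots is Ghosh→Lot G ($106), Eriksen→Lot B ($164), Mendoza→Lot A ($161), total $431.
VCG payment = (others' best without Bakr) − (others' welfare with Bakr) = 431 − 426 = $5.

Bakr pays $5.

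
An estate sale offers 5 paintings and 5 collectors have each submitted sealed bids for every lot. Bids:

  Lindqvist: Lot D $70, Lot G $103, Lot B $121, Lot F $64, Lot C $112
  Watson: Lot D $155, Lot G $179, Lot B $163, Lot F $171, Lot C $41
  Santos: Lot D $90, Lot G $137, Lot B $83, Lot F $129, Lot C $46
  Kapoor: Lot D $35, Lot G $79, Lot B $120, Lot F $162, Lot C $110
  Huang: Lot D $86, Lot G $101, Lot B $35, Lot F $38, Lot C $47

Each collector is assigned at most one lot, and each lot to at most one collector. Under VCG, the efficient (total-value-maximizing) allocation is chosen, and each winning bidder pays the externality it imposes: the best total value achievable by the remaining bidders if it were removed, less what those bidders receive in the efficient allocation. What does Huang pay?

Huang pays $1.

Efficient allocation: Lindqvist→Lot C ($112), Watson→Lot B ($163), Santos→Lot G ($137), Kapoor→Lot F ($162), Huang→Lot D ($86); total welfare W = $660.
Huang receives Lot D at value $86, so the others get W − 86 = $574.
Without Huang: best allocation of the remaining 4 bidders over all 5 lots is Lindqvist→Lot B ($121), Watson→Lot D ($155), Santos→Lot G ($137), Kapoor→Lot F ($162), total $575.
VCG payment = (others' best without Huang) − (others' welfare with Huang) = 575 − 574 = $1.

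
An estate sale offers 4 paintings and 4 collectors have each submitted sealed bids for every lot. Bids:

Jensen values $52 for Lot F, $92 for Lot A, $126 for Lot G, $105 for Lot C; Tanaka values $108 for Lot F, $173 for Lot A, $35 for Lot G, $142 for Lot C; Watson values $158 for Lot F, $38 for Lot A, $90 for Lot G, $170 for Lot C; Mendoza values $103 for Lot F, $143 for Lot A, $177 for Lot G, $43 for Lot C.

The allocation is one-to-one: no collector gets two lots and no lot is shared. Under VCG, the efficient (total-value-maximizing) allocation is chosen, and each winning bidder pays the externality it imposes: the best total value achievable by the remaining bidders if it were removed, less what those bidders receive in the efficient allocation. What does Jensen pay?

Jensen pays $12.

Efficient allocation: Jensen→Lot C ($105), Tanaka→Lot A ($173), Watson→Lot F ($158), Mendoza→Lot G ($177); total welfare W = $613.
Jensen receives Lot C at value $105, so the others get W − 105 = $508.
Without Jensen: best allocation of the remaining 3 bidders over all 4 lots is Tanaka→Lot A ($173), Watson→Lot C ($170), Mendoza→Lot G ($177), total $520.
VCG payment = (others' best without Jensen) − (others' welfare with Jensen) = 520 − 508 = $12.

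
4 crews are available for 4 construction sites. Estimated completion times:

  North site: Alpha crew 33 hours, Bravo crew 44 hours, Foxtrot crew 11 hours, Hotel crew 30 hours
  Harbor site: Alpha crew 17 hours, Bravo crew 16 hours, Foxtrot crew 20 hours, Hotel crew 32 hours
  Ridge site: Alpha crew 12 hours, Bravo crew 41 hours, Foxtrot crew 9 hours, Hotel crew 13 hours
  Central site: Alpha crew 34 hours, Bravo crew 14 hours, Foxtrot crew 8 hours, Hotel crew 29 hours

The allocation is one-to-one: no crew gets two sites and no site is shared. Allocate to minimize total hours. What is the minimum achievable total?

Min total: 55 hours

Treat this as an assignment problem: match each crew to one site.
Optimal: Alpha crew→Harbor site (17 hours), Bravo crew→Central site (14 hours), Foxtrot crew→North site (11 hours), Hotel crew→Ridge site (13 hours) — total 17+14+11+13 = 55 hours.
Row-greedy (each crew in turn takes its cheapest remaining site) gives 69 hours, worse by 14.
Next-best assignment: Alpha crew→Ridge site, Bravo crew→Harbor site, Foxtrot crew→Central site, Hotel crew→North site = 66 hours.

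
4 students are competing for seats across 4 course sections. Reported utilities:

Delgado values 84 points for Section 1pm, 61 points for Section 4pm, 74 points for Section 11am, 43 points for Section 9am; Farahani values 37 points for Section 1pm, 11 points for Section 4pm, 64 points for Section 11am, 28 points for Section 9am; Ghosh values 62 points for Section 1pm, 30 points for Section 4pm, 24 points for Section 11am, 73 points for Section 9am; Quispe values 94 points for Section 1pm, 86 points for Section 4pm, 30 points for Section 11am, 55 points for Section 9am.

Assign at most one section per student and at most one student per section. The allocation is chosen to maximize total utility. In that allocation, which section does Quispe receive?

Optimal: Delgado→Section 1pm (84 points), Farahani→Section 11am (64 points), Ghosh→Section 9am (73 points), Quispe→Section 4pm (86 points) — total 84+64+73+86 = 307 points.
Column-greedy (each section in turn goes to its best remaining student) gives 292 points, worse by 15.
Swapping Quispe↔Ghosh (Quispe→Section 9am 55 points, Ghosh→Section 4pm 30 points) loses 74.
No other one-to-one assignment exceeds 307 points.
Quispe's own top section is Section 1pm (94 points), but forcing Quispe→Section 1pm and reassigning the rest optimally gives only 292 points — worse by 15.

Quispe receives Section 4pm.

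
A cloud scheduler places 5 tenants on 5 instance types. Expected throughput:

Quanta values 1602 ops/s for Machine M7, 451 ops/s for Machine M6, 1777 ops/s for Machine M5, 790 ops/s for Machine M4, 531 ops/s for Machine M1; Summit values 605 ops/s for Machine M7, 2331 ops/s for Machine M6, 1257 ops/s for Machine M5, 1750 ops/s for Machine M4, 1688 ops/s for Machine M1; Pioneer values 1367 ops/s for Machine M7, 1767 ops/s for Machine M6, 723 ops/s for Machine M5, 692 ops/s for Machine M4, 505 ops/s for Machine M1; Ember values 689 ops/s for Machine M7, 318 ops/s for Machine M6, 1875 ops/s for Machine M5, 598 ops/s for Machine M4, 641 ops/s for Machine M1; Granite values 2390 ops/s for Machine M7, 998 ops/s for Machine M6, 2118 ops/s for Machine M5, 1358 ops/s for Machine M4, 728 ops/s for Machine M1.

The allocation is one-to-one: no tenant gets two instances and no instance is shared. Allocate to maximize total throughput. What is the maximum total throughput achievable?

This is a one-to-one assignment (maximum-weight bipartite matching).
Optimal: Quanta→Machine M4 (790 ops/s), Summit→Machine M1 (1688 ops/s), Pioneer→Machine M6 (1767 ops/s), Ember→Machine M5 (1875 ops/s), Granite→Machine M7 (2390 ops/s) — total 790+1688+1767+1875+2390 = 8510 ops/s.
No other one-to-one assignment exceeds 8510 ops/s.

Maximum total: 8510 ops/s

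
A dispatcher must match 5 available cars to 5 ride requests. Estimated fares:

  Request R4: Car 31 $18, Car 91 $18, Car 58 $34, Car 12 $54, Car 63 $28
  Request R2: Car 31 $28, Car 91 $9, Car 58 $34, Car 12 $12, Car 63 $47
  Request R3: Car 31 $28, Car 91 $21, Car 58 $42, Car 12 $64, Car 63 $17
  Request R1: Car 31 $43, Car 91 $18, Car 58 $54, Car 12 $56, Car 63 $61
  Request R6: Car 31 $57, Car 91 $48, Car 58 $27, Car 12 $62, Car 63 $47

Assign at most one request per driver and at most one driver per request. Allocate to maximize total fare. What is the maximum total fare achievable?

Maximum total: $240

Optimal: Car 31→Request R6 ($57), Car 91→Request R4 ($18), Car 58→Request R1 ($54), Car 12→Request R3 ($64), Car 63→Request R2 ($47) — total 57+18+54+64+47 = $240.
Row-greedy (each driver in turn takes its best remaining request) gives $233, worse by 7.
Next-best assignment: Car 31→Request R1, Car 91→Request R6, Car 58→Request R4, Car 12→Request R3, Car 63→Request R2 = $236.
Swapping Car 12↔Car 63 (Car 12→Request R2 $12, Car 63→Request R3 $17) loses 82.
No other one-to-one assignment exceeds $240.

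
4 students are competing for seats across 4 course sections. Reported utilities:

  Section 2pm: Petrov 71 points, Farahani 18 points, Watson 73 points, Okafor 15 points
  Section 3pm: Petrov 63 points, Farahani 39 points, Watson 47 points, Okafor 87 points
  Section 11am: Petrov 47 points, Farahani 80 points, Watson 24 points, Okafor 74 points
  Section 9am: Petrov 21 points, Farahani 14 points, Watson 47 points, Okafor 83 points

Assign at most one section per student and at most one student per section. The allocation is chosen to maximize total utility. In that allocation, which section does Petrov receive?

This is a one-to-one assignment (maximum-weight bipartite matching).
Optimal: Petrov→Section 3pm (63 points), Farahani→Section 11am (80 points), Watson→Section 2pm (73 points), Okafor→Section 9am (83 points) — total 63+80+73+83 = 299 points.
Petrov's own top section is Section 2pm (71 points), but forcing Petrov→Section 2pm and reassigning the rest optimally gives only 285 points — worse by 14.

Petrov receives Section 3pm.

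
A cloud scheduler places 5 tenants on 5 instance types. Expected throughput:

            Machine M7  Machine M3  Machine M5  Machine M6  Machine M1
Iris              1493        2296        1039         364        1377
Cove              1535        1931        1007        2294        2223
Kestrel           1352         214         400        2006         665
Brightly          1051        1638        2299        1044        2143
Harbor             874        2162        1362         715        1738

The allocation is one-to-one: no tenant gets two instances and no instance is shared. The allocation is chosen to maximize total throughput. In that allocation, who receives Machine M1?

Cove receives Machine M1.

This is the linear assignment problem.
Optimal: Iris→Machine M7 (1493 ops/s), Cove→Machine M1 (2223 ops/s), Kestrel→Machine M6 (2006 ops/s), Brightly→Machine M5 (2299 ops/s), Harbor→Machine M3 (2162 ops/s) — total 1493+2223+2006+2299+2162 = 10183 ops/s.
Max-entry greedy (repeatedly take the single best remaining cell) gives 9979 ops/s, worse by 204.
Swapping Brightly↔Cove (Brightly→Machine M1 2143 ops/s, Cove→Machine M5 1007 ops/s) loses 1372.
Cove's own top instance is Machine M6 (2294 ops/s), but forcing Cove→Machine M6 and reassigning the rest optimally gives only 9979 ops/s — worse by 204.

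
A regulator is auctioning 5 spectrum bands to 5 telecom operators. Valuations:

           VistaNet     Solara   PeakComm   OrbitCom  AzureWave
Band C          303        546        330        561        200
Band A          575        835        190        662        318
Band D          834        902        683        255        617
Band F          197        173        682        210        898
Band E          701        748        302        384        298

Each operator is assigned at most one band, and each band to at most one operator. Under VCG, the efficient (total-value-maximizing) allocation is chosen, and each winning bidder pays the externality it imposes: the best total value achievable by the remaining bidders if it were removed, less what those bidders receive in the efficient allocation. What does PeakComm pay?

Efficient allocation: VistaNet→Band E ($701M), Solara→Band A ($835M), PeakComm→Band D ($683M), OrbitCom→Band C ($561M), AzureWave→Band F ($898M); total welfare W = $3678M.
PeakComm receives Band D at value $683M, so the others get W − 683 = $2995M.
Without PeakComm: best allocation of the remaining 4 bidders over all 5 bands is VistaNet→Band E ($701M), Solara→Band D ($902M), OrbitCom→Band A ($662M), AzureWave→Band F ($898M), total $3163M.
VCG payment = (others' best without PeakComm) − (others' welfare with PeakComm) = 3163 − 2995 = $168M.

PeakComm pays $168M.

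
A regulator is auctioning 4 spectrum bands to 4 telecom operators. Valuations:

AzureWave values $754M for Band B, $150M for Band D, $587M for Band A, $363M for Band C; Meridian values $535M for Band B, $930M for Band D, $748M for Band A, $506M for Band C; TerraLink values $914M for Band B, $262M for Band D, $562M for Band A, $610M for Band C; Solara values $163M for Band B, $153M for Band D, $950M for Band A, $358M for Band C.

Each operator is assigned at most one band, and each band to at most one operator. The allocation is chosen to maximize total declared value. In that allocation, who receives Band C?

Treat this as an assignment problem: match each operator to one band.
Optimal: AzureWave→Band B ($754M), Meridian→Band D ($930M), TerraLink→Band C ($610M), Solara→Band A ($950M) — total 754+930+610+950 = $3244M.
Max-entry greedy (repeatedly take the single best remaining cell) gives $3157M, worse by 87.
Swapping Meridian↔Solara (Meridian→Band A $748M, Solara→Band D $153M) loses 979.
TerraLink's own top band is Band B ($914M), but forcing TerraLink→Band B and reassigning the rest optimally gives only $3157M — worse by 87.

TerraLink receives Band C.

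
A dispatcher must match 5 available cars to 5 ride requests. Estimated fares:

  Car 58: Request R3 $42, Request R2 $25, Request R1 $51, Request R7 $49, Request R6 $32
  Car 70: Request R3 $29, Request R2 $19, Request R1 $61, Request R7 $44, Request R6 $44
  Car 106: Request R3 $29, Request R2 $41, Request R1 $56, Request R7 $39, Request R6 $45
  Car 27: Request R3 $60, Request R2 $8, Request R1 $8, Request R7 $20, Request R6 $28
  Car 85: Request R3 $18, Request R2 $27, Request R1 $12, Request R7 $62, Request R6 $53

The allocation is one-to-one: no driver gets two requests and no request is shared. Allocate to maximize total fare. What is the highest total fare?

Optimal: Car 58→Request R7 ($49), Car 70→Request R1 ($61), Car 106→Request R2 ($41), Car 27→Request R3 ($60), Car 85→Request R6 ($53) — total 49+61+41+60+53 = $264.
Column-greedy (each request in turn goes to its best remaining driver) gives $256, worse by 8.

Max total: $264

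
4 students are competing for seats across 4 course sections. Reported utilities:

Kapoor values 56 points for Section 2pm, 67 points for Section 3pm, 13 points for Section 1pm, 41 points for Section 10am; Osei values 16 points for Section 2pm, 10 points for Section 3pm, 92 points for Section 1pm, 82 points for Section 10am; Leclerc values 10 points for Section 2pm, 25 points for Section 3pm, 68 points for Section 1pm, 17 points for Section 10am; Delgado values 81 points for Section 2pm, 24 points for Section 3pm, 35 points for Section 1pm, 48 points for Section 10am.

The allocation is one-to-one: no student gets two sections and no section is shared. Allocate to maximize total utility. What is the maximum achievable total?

Optimal: Kapoor→Section 3pm (67 points), Osei→Section 10am (82 points), Leclerc→Section 1pm (68 points), Delgado→Section 2pm (81 points) — total 67+82+68+81 = 298 points.
Row-greedy (each student in turn takes its best remaining section) gives 257 points, worse by 41.
Next-best assignment: Kapoor→Section 3pm, Osei→Section 1pm, Leclerc→Section 10am, Delgado→Section 2pm = 257 points.
Swapping Leclerc↔Delgado (Leclerc→Section 2pm 10 points, Delgado→Section 1pm 35 points) loses 104.

Maximum total: 298 points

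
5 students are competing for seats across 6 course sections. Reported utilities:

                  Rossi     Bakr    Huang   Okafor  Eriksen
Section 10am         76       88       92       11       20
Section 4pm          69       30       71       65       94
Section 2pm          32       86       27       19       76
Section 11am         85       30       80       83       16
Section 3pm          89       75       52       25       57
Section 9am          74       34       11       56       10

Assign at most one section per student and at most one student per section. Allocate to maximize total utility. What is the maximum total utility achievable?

Max total: 444 points

This is the linear assignment problem.
Optimal: Rossi→Section 3pm (89 points), Bakr→Section 2pm (86 points), Huang→Section 10am (92 points), Okafor→Section 11am (83 points), Eriksen→Section 4pm (94 points) — total 89+86+92+83+94 = 444 points.
Row-greedy (each student in turn takes its best remaining section) gives 398 points, worse by 46.
Next-best assignment: Rossi→Section 9am, Bakr→Section 2pm, Huang→Section 10am, Okafor→Section 11am, Eriksen→Section 4pm = 429 points.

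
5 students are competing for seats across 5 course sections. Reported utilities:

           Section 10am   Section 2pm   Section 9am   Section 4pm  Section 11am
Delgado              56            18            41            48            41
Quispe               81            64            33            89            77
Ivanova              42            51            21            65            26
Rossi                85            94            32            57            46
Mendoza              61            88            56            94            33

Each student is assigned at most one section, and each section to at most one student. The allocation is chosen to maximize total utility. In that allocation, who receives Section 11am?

Quispe receives Section 11am.

Optimal: Delgado→Section 9am (41 points), Quispe→Section 11am (77 points), Ivanova→Section 4pm (65 points), Rossi→Section 10am (85 points), Mendoza→Section 2pm (88 points) — total 41+77+65+85+88 = 356 points.
Swapping Mendoza↔Ivanova (Mendoza→Section 4pm 94 points, Ivanova→Section 2pm 51 points) loses 8.
Checked against all permutations: 356 points is optimal.
Quispe's own top section is Section 4pm (89 points), but forcing Quispe→Section 4pm and reassigning the rest optimally gives only 329 points — worse by 27.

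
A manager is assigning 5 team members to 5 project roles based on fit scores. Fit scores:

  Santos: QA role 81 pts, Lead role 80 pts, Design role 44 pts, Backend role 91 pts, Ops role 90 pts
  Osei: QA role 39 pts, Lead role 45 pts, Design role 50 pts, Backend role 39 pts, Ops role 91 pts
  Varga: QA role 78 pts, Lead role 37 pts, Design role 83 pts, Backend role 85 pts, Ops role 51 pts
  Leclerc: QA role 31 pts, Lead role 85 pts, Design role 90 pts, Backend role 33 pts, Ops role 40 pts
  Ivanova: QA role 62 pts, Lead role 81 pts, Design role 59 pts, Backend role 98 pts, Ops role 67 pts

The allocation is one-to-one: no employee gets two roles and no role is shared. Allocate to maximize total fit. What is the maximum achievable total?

Optimal: Santos→QA role (81 pts), Osei→Ops role (91 pts), Varga→Design role (83 pts), Leclerc→Lead role (85 pts), Ivanova→Backend role (98 pts) — total 81+91+83+85+98 = 438 pts.
Max-entry greedy (repeatedly take the single best remaining cell) gives 397 pts, worse by 41.
No other one-to-one assignment exceeds 438 pts.

Max total: 438 pts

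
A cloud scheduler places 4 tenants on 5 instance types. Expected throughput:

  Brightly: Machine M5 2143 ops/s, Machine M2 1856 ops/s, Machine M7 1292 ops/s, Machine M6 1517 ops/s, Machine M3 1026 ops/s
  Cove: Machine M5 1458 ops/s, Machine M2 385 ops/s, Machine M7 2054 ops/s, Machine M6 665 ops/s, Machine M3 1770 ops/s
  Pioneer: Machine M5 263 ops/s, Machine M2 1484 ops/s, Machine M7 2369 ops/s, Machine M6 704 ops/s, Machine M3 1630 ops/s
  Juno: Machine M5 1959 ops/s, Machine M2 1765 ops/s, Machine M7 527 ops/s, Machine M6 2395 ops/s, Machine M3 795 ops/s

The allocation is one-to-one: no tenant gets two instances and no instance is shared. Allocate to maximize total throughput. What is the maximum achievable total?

Optimal: Brightly→Machine M5 (2143 ops/s), Cove→Machine M3 (1770 ops/s), Pioneer→Machine M7 (2369 ops/s), Juno→Machine M6 (2395 ops/s) — total 2143+1770+2369+2395 = 8677 ops/s.
Row-greedy (each tenant in turn takes its best remaining instance) gives 8222 ops/s, worse by 455.
Next-best assignment: Brightly→Machine M2, Cove→Machine M3, Pioneer→Machine M7, Juno→Machine M6 = 8390 ops/s.
Checked against all permutations: 8677 ops/s is optimal.

Max total: 8677 ops/s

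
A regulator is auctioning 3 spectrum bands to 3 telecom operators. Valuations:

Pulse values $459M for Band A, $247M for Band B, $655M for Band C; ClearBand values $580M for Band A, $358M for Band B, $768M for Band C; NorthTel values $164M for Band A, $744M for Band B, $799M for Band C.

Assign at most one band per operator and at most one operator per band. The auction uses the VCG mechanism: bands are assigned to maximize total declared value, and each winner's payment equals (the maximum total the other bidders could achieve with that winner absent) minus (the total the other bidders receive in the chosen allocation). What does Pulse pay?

Efficient allocation: Pulse→Band C ($655M), ClearBand→Band A ($580M), NorthTel→Band B ($744M); total welfare W = $1979M.
Pulse receives Band C at value $655M, so the others get W − 655 = $1324M.
Without Pulse: best allocation of the remaining 2 bidders over all 3 bands is ClearBand→Band C ($768M), NorthTel→Band B ($744M), total $1512M.
VCG payment = (others' best without Pulse) − (others' welfare with Pulse) = 1512 − 1324 = $188M.

Pulse pays $188M.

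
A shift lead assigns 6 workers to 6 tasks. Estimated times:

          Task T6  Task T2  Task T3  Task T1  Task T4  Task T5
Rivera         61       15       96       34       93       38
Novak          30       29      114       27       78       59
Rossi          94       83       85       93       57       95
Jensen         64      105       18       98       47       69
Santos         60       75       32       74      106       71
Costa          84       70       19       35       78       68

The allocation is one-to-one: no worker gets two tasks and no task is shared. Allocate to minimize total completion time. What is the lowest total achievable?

Optimal: Rivera→Task T2 (15 min), Novak→Task T6 (30 min), Rossi→Task T4 (57 min), Jensen→Task T3 (18 min), Santos→Task T5 (71 min), Costa→Task T1 (35 min) — total 15+30+57+18+71+35 = 226 min.
Next-best assignment: Rivera→Task T5, Novak→Task T2, Rossi→Task T4, Jensen→Task T3, Santos→Task T6, Costa→Task T1 = 237 min.
No other one-to-one assignment undercuts 226 min.

Min total: 226 min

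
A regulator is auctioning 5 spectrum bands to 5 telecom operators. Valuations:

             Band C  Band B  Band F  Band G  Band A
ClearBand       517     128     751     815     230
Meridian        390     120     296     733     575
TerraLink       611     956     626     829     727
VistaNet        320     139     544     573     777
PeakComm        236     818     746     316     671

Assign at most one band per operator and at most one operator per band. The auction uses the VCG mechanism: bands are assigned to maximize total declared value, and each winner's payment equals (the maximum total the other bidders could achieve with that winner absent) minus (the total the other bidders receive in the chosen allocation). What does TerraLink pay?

TerraLink pays $306M.

Efficient allocation: ClearBand→Band C ($517M), Meridian→Band G ($733M), TerraLink→Band B ($956M), VistaNet→Band A ($777M), PeakComm→Band F ($746M); total welfare W = $3729M.
TerraLink receives Band B at value $956M, so the others get W − 956 = $2773M.
Without TerraLink: best allocation of the remaining 4 bidders over all 5 bands is ClearBand→Band F ($751M), Meridian→Band G ($733M), VistaNet→Band A ($777M), PeakComm→Band B ($818M), total $3079M.
VCG payment = (others' best without TerraLink) − (others' welfare with TerraLink) = 3079 − 2773 = $306M.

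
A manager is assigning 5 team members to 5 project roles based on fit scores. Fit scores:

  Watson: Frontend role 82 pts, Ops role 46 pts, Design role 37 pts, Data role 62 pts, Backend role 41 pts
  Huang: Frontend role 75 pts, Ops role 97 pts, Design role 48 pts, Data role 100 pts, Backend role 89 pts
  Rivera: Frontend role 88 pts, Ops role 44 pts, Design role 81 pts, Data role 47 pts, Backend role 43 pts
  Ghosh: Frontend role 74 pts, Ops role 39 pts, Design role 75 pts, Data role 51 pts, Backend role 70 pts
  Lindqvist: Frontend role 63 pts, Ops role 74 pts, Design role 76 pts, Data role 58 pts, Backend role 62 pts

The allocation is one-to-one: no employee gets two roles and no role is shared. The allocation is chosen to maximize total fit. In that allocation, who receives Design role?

Rivera receives Design role.

Optimal: Watson→Frontend role (82 pts), Huang→Data role (100 pts), Rivera→Design role (81 pts), Ghosh→Backend role (70 pts), Lindqvist→Ops role (74 pts) — total 82+100+81+70+74 = 407 pts.
Column-greedy (each role in turn goes to its best remaining employee) gives 393 pts, worse by 14.
Swapping Huang↔Watson (Huang→Frontend role 75 pts, Watson→Data role 62 pts) loses 45.
Rivera's own top role is Frontend role (88 pts), but forcing Rivera→Frontend role and reassigning the rest optimally gives only 393 pts — worse by 14.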